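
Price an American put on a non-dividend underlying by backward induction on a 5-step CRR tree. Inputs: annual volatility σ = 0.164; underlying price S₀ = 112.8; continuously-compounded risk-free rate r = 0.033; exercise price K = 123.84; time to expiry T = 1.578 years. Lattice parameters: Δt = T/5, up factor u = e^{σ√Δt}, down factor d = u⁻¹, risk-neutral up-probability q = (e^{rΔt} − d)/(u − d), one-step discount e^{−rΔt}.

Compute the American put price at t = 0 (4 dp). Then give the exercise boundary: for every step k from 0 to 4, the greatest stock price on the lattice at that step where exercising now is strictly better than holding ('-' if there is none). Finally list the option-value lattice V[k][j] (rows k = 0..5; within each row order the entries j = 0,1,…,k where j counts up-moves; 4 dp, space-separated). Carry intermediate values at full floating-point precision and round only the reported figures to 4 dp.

Δt=0.31560  u=1.09651  d=0.91198  q=0.53372  discount=0.98964
step 5 (expiry): payoffs max(K−S,0) = 52.6783 38.2799 20.9682 0.1537 0.0000 0.0000
step 4: (k=4,j=0): S=78.0295, (K−S)⁺=45.8105, hold=44.5274 ⇒ V=45.8105 exercise | (k=4,j=1): S=93.8175, (K−S)⁺=30.0225, hold=28.7394 ⇒ V=30.0225 exercise | (k=4,j=2): S=112.8000, (K−S)⁺=11.0400, hold=9.7569 ⇒ V=11.0400 exercise | (k=4,j=3): S=135.6233, (K−S)⁺=0.0000, hold=0.0709 ⇒ V=0.0709 continue | (k=4,j=4): S=163.0645, (K−S)⁺=0.0000, hold=0.0000 ⇒ V=0.0000 continue  boundary S*=112.8000
step 3: (k=3,j=0): S=85.5601, (K−S)⁺=38.2799, hold=36.9968 ⇒ V=38.2799 exercise | (k=3,j=1): S=102.8718, (K−S)⁺=20.9682, hold=19.6851 ⇒ V=20.9682 exercise | (k=3,j=2): S=123.6863, (K−S)⁺=0.1537, hold=5.1319 ⇒ V=5.1319 continue | (k=3,j=3): S=148.7123, (K−S)⁺=0.0000, hold=0.0327 ⇒ V=0.0327 continue  boundary S*=102.8718
step 2: (k=2,j=0): S=93.8175, (K−S)⁺=30.0225, hold=28.7394 ⇒ V=30.0225 exercise | (k=2,j=1): S=112.8000, (K−S)⁺=11.0400, hold=12.3864 ⇒ V=12.3864 continue | (k=2,j=2): S=135.6233, (K−S)⁺=0.0000, hold=2.3854 ⇒ V=2.3854 continue  boundary S*=93.8175
step 1: (k=1,j=0): S=102.8718, (K−S)⁺=20.9682, hold=20.3962 ⇒ V=20.9682 exercise | (k=1,j=1): S=123.6863, (K−S)⁺=0.1537, hold=6.9756 ⇒ V=6.9756 continue  boundary S*=102.8718
step 0: (k=0,j=0): S=112.8000, (K−S)⁺=11.0400, hold=13.3602 ⇒ V=13.3602 continue  boundary S*=-

price = 13.3602
boundary = - 102.8718 93.8175 102.8718 112.8000
tree:
13.3602
20.9682 6.9756
30.0225 12.3864 2.3854
38.2799 20.9682 5.1319 0.0327
45.8105 30.0225 11.0400 0.0709 0.0000
52.6783 38.2799 20.9682 0.1537 0.0000 0.0000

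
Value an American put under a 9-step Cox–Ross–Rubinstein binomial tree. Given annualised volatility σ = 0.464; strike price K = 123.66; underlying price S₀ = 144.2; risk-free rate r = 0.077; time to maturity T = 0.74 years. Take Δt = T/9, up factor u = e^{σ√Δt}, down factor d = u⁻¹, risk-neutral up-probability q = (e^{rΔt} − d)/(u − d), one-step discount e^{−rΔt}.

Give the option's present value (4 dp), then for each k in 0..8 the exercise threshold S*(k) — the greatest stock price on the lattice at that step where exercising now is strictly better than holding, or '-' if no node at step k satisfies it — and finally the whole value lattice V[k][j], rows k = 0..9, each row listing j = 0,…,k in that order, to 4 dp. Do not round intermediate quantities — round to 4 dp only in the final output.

price = 9.8445
boundary = - - - - 84.6906 74.1400 84.6906 96.7426 84.6906
tree:
9.8445
14.5459 5.0902
20.9050 8.1310 1.9985
29.0858 12.6808 3.5119 0.4529
38.9694 19.1994 6.0761 0.8946 0.0000
49.5200 28.0078 10.3014 1.7674 0.0000 0.0000
58.7562 38.9694 16.9880 3.4914 0.0000 0.0000 0.0000
66.8418 49.5200 26.9174 6.8973 0.0000 0.0000 0.0000 0.0000
73.9201 58.7562 38.9694 13.6256 0.0000 0.0000 0.0000 0.0000 0.0000
80.1166 66.8418 49.5200 26.9174 0.0000 0.0000 0.0000 0.0000 0.0000 0.0000

Δt=0.08222, u=1.14231, d=0.87542, q=0.49058, disc=e^(-rΔt)=0.99369
k=9 terminal: V=max(K-S,0) → 80.1166 66.8418 49.5200 26.9174 0.0000 0.0000 0.0000 0.0000 0.0000 0.0000
k=8: j=0 S=49.7399 intr=73.9201 cont=73.1397 V=73.9201[EX]; j=1 S=64.9038 intr=58.7562 cont=57.9758 V=58.7562[EX]; j=2 S=84.6906 intr=38.9694 cont=38.1890 V=38.9694[EX]; j=3 S=110.5096 intr=13.1504 cont=13.6256 V=13.6256[hold]; j=4 S=144.2000 intr=0.0000 cont=0.0000 V=0.0000[hold]; j=5 S=188.1613 intr=0.0000 cont=0.0000 V=0.0000[hold]; j=6 S=245.5249 intr=0.0000 cont=0.0000 V=0.0000[hold]; j=7 S=320.3765 intr=0.0000 cont=0.0000 V=0.0000[hold]; j=8 S=418.0477 intr=0.0000 cont=0.0000 V=0.0000[hold]  S*(8)=84.6906
k=7: j=0 S=56.8182 intr=66.8418 cont=66.0614 V=66.8418[EX]; j=1 S=74.1400 intr=49.5200 cont=48.7396 V=49.5200[EX]; j=2 S=96.7426 intr=26.9174 cont=26.3687 V=26.9174[EX]; j=3 S=126.2358 intr=0.0000 cont=6.8973 V=6.8973[hold]; j=4 S=164.7206 intr=0.0000 cont=0.0000 V=0.0000[hold]; j=5 S=214.9379 intr=0.0000 cont=0.0000 V=0.0000[hold]; j=6 S=280.4647 intr=0.0000 cont=0.0000 V=0.0000[hold]; j=7 S=365.9681 intr=0.0000 cont=0.0000 V=0.0000[hold]  S*(7)=96.7426
k=6: j=0 S=64.9038 intr=58.7562 cont=57.9758 V=58.7562[EX]; j=1 S=84.6906 intr=38.9694 cont=38.1890 V=38.9694[EX]; j=2 S=110.5096 intr=13.1504 cont=16.9880 V=16.9880[hold]; j=3 S=144.2000 intr=0.0000 cont=3.4914 V=3.4914[hold]; j=4 S=188.1613 intr=0.0000 cont=0.0000 V=0.0000[hold]; j=5 S=245.5249 intr=0.0000 cont=0.0000 V=0.0000[hold]; j=6 S=320.3765 intr=0.0000 cont=0.0000 V=0.0000[hold]  S*(6)=84.6906
k=5: j=0 S=74.1400 intr=49.5200 cont=48.7396 V=49.5200[EX]; j=1 S=96.7426 intr=26.9174 cont=28.0078 V=28.0078[hold]; j=2 S=126.2358 intr=0.0000 cont=10.3014 V=10.3014[hold]; j=3 S=164.7206 intr=0.0000 cont=1.7674 V=1.7674[hold]; j=4 S=214.9379 intr=0.0000 cont=0.0000 V=0.0000[hold]; j=5 S=280.4647 intr=0.0000 cont=0.0000 V=0.0000[hold]  S*(5)=74.1400
k=4: j=0 S=84.6906 intr=38.9694 cont=38.7206 V=38.9694[EX]; j=1 S=110.5096 intr=13.1504 cont=19.1994 V=19.1994[hold]; j=2 S=144.2000 intr=0.0000 cont=6.0761 V=6.0761[hold]; j=3 S=188.1613 intr=0.0000 cont=0.8946 V=0.8946[hold]; j=4 S=245.5249 intr=0.0000 cont=0.0000 V=0.0000[hold]  S*(4)=84.6906
k=3: j=0 S=96.7426 intr=26.9174 cont=29.0858 V=29.0858[hold]; j=1 S=126.2358 intr=0.0000 cont=12.6808 V=12.6808[hold]; j=2 S=164.7206 intr=0.0000 cont=3.5119 V=3.5119[hold]; j=3 S=214.9379 intr=0.0000 cont=0.4529 V=0.4529[hold]  S*(3)=-
k=2: j=0 S=110.5096 intr=13.1504 cont=20.9050 V=20.9050[hold]; j=1 S=144.2000 intr=0.0000 cont=8.1310 V=8.1310[hold]; j=2 S=188.1613 intr=0.0000 cont=1.9985 V=1.9985[hold]  S*(2)=-
k=1: j=0 S=126.2358 intr=0.0000 cont=14.5459 V=14.5459[hold]; j=1 S=164.7206 intr=0.0000 cont=5.0902 V=5.0902[hold]  S*(1)=-
k=0: j=0 S=144.2000 intr=0.0000 cont=9.8445 V=9.8445[hold]  S*(0)=-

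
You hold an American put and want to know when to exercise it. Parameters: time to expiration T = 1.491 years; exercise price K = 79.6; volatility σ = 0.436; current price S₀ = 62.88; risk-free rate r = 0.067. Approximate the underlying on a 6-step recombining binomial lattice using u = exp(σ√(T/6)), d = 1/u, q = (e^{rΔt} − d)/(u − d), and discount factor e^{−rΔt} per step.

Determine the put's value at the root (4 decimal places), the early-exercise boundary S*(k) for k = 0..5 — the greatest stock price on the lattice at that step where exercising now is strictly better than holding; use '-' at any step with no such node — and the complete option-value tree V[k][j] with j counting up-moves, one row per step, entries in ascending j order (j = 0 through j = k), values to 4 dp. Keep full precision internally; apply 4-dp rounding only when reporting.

Δt=0.24850  u=1.24277  d=0.80465  q=0.48420  discount=0.98349
step 6 (expiry): payoffs max(K−S,0) = 62.5328 53.2400 38.8874 16.7200 0.0000 0.0000 0.0000
step 5: (k=5,j=0): S=21.2106, (K−S)⁺=58.3894, hold=57.0750 ⇒ V=58.3894 exercise | (k=5,j=1): S=32.7595, (K−S)⁺=46.8405, hold=45.5262 ⇒ V=46.8405 exercise | (k=5,j=2): S=50.5965, (K−S)⁺=29.0035, hold=27.6891 ⇒ V=29.0035 exercise | (k=5,j=3): S=78.1456, (K−S)⁺=1.4544, hold=8.4818 ⇒ V=8.4818 continue | (k=5,j=4): S=120.6946, (K−S)⁺=0.0000, hold=0.0000 ⇒ V=0.0000 continue | (k=5,j=5): S=186.4109, (K−S)⁺=0.0000, hold=0.0000 ⇒ V=0.0000 continue  boundary S*=50.5965
step 4: (k=4,j=0): S=26.3600, (K−S)⁺=53.2400, hold=51.9257 ⇒ V=53.2400 exercise | (k=4,j=1): S=40.7126, (K−S)⁺=38.8874, hold=37.5731 ⇒ V=38.8874 exercise | (k=4,j=2): S=62.8800, (K−S)⁺=16.7200, hold=18.7521 ⇒ V=18.7521 continue | (k=4,j=3): S=97.1172, (K−S)⁺=0.0000, hold=4.3027 ⇒ V=4.3027 continue | (k=4,j=4): S=149.9959, (K−S)⁺=0.0000, hold=0.0000 ⇒ V=0.0000 continue  boundary S*=40.7126
step 3: (k=3,j=0): S=32.7595, (K−S)⁺=46.8405, hold=45.5262 ⇒ V=46.8405 exercise | (k=3,j=1): S=50.5965, (K−S)⁺=29.0035, hold=28.6568 ⇒ V=29.0035 exercise | (k=3,j=2): S=78.1456, (K−S)⁺=1.4544, hold=11.5617 ⇒ V=11.5617 continue | (k=3,j=3): S=120.6946, (K−S)⁺=0.0000, hold=2.1827 ⇒ V=2.1827 continue  boundary S*=50.5965
step 2: (k=2,j=0): S=40.7126, (K−S)⁺=38.8874, hold=37.5731 ⇒ V=38.8874 exercise | (k=2,j=1): S=62.8800, (K−S)⁺=16.7200, hold=20.2187 ⇒ V=20.2187 continue | (k=2,j=2): S=97.1172, (K−S)⁺=0.0000, hold=6.9045 ⇒ V=6.9045 continue  boundary S*=40.7126
step 1: (k=1,j=0): S=50.5965, (K−S)⁺=29.0035, hold=29.3552 ⇒ V=29.3552 continue | (k=1,j=1): S=78.1456, (K−S)⁺=1.4544, hold=13.5446 ⇒ V=13.5446 continue  boundary S*=-
step 0: (k=0,j=0): S=62.8800, (K−S)⁺=16.7200, hold=21.3415 ⇒ V=21.3415 continue  boundary S*=-

price = 21.3415
boundary = - - 40.7126 50.5965 40.7126 50.5965
tree:
21.3415
29.3552 13.5446
38.8874 20.2187 6.9045
46.8405 29.0035 11.5617 2.1827
53.2400 38.8874 18.7521 4.3027 0.0000
58.3894 46.8405 29.0035 8.4818 0.0000 0.0000
62.5328 53.2400 38.8874 16.7200 0.0000 0.0000 0.0000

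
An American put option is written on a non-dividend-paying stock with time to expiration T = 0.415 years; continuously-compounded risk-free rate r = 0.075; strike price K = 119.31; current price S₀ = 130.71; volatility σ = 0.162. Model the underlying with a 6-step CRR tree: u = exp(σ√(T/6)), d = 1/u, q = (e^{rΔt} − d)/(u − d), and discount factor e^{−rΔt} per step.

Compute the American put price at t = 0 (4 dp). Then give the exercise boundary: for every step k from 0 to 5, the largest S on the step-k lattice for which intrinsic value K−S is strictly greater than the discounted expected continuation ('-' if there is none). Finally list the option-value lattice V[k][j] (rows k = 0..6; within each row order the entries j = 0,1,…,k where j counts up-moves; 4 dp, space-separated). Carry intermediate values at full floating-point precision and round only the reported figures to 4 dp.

Δt=0.06917  u=1.04353  d=0.95829  q=0.55037  discount=0.99483
step 6 (expiry): payoffs max(K−S,0) = 18.0846 9.0810 0.0000 0.0000 0.0000 0.0000 0.0000
step 5: (k=5,j=0): S=105.6313, (K−S)⁺=13.6787, hold=13.0614 ⇒ V=13.6787 exercise | (k=5,j=1): S=115.0268, (K−S)⁺=4.2832, hold=4.0620 ⇒ V=4.2832 exercise | (k=5,j=2): S=125.2580, (K−S)⁺=0.0000, hold=0.0000 ⇒ V=0.0000 continue | (k=5,j=3): S=136.3993, (K−S)⁺=0.0000, hold=0.0000 ⇒ V=0.0000 continue | (k=5,j=4): S=148.5315, (K−S)⁺=0.0000, hold=0.0000 ⇒ V=0.0000 continue | (k=5,j=5): S=161.7428, (K−S)⁺=0.0000, hold=0.0000 ⇒ V=0.0000 continue  boundary S*=115.0268
step 4: (k=4,j=0): S=110.2290, (K−S)⁺=9.0810, hold=8.4637 ⇒ V=9.0810 exercise | (k=4,j=1): S=120.0335, (K−S)⁺=0.0000, hold=1.9159 ⇒ V=1.9159 continue | (k=4,j=2): S=130.7100, (K−S)⁺=0.0000, hold=0.0000 ⇒ V=0.0000 continue | (k=4,j=3): S=142.3362, (K−S)⁺=0.0000, hold=0.0000 ⇒ V=0.0000 continue | (k=4,j=4): S=154.9965, (K−S)⁺=0.0000, hold=0.0000 ⇒ V=0.0000 continue  boundary S*=110.2290
step 3: (k=3,j=0): S=115.0268, (K−S)⁺=4.2832, hold=5.1110 ⇒ V=5.1110 continue | (k=3,j=1): S=125.2580, (K−S)⁺=0.0000, hold=0.8570 ⇒ V=0.8570 continue | (k=3,j=2): S=136.3993, (K−S)⁺=0.0000, hold=0.0000 ⇒ V=0.0000 continue | (k=3,j=3): S=148.5315, (K−S)⁺=0.0000, hold=0.0000 ⇒ V=0.0000 continue  boundary S*=-
step 2: (k=2,j=0): S=120.0335, (K−S)⁺=0.0000, hold=2.7554 ⇒ V=2.7554 continue | (k=2,j=1): S=130.7100, (K−S)⁺=0.0000, hold=0.3833 ⇒ V=0.3833 continue | (k=2,j=2): S=142.3362, (K−S)⁺=0.0000, hold=0.0000 ⇒ V=0.0000 continue  boundary S*=-
step 1: (k=1,j=0): S=125.2580, (K−S)⁺=0.0000, hold=1.4424 ⇒ V=1.4424 continue | (k=1,j=1): S=136.3993, (K−S)⁺=0.0000, hold=0.1715 ⇒ V=0.1715 continue  boundary S*=-
step 0: (k=0,j=0): S=130.7100, (K−S)⁺=0.0000, hold=0.7391 ⇒ V=0.7391 continue  boundary S*=-

price = 0.7391
boundary = - - - - 110.2290 115.0268
tree:
0.7391
1.4424 0.1715
2.7554 0.3833 0.0000
5.1110 0.8570 0.0000 0.0000
9.0810 1.9159 0.0000 0.0000 0.0000
13.6787 4.2832 0.0000 0.0000 0.0000 0.0000
18.0846 9.0810 0.0000 0.0000 0.0000 0.0000 0.0000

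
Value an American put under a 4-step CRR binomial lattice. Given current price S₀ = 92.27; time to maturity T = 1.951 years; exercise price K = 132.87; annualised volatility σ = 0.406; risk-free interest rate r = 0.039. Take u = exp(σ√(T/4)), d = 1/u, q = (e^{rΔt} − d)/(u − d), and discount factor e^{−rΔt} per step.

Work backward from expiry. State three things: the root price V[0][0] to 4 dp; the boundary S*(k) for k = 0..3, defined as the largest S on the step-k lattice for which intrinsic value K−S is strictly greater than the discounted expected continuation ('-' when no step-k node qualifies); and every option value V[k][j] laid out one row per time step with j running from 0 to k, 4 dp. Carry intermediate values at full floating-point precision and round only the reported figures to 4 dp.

price = 46.0389
boundary = - 69.4893 52.3329 69.4893
tree:
46.0389
63.3807 27.8349
80.5371 43.1118 11.2708
93.4577 63.3807 21.3914 0.0000
103.1883 80.5371 40.6000 0.0000 0.0000

Δt=0.48775  u=1.32783  d=0.75311  q=0.46300  discount=0.98116
step 4 (expiry): payoffs max(K−S,0) = 103.1883 80.5371 40.6000 0.0000 0.0000
step 3: (k=3,j=0): S=39.4123, (K−S)⁺=93.4577, hold=90.9541 ⇒ V=93.4577 exercise | (k=3,j=1): S=69.4893, (K−S)⁺=63.3807, hold=60.8771 ⇒ V=63.3807 exercise | (k=3,j=2): S=122.5190, (K−S)⁺=10.3510, hold=21.3914 ⇒ V=21.3914 continue | (k=3,j=3): S=216.0175, (K−S)⁺=0.0000, hold=0.0000 ⇒ V=0.0000 continue  boundary S*=69.4893
step 2: (k=2,j=0): S=52.3329, (K−S)⁺=80.5371, hold=78.0335 ⇒ V=80.5371 exercise | (k=2,j=1): S=92.2700, (K−S)⁺=40.6000, hold=43.1118 ⇒ V=43.1118 continue | (k=2,j=2): S=162.6845, (K−S)⁺=0.0000, hold=11.2708 ⇒ V=11.2708 continue  boundary S*=52.3329
step 1: (k=1,j=0): S=69.4893, (K−S)⁺=63.3807, hold=62.0182 ⇒ V=63.3807 exercise | (k=1,j=1): S=122.5190, (K−S)⁺=10.3510, hold=27.8349 ⇒ V=27.8349 continue  boundary S*=69.4893
step 0: (k=0,j=0): S=92.2700, (K−S)⁺=40.6000, hold=46.0389 ⇒ V=46.0389 continue  boundary S*=-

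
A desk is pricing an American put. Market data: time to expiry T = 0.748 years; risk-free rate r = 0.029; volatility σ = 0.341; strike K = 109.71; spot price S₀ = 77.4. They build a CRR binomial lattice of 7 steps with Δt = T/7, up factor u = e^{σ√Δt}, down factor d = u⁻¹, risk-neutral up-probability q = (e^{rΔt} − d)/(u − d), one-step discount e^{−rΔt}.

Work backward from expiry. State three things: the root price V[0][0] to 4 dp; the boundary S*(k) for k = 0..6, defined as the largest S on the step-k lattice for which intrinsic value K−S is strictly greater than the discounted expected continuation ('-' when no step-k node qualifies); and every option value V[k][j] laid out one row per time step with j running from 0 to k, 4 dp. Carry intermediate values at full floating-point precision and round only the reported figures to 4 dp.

price = 32.7518
boundary = - 69.2357 61.9327 69.2357 77.4000 86.5270 96.7302
tree:
32.7518
40.4743 24.7954
47.7773 32.3484 16.9673
54.3101 40.4743 23.9628 9.6787
60.1537 47.7773 32.3100 15.2896 3.8076
65.3810 54.3101 40.4743 23.1830 7.0409 0.4130
70.0569 60.1537 47.7773 32.3100 12.9798 0.8061 0.0000
74.2395 65.3810 54.3101 40.4743 23.1830 1.5734 0.0000 0.0000

params: Δt=0.10686 u=1.11792 d=0.89452 q=0.48605 e^(-rΔt)=0.99691
t_7 payoffs: 74.2395 65.3810 54.3101 40.4743 23.1830 1.5734 0.0000 0.0000
t_6: node(6,0) S=39.6531 payoff=70.0569 vs cont=69.7174 → 70.0569 [stop]  node(6,1) S=49.5563 payoff=60.1537 vs cont=59.8143 → 60.1537 [stop]  node(6,2) S=61.9327 payoff=47.7773 vs cont=47.4379 → 47.7773 [stop]  node(6,3) S=77.4000 payoff=32.3100 vs cont=31.9706 → 32.3100 [stop]  node(6,4) S=96.7302 payoff=12.9798 vs cont=12.6403 → 12.9798 [stop]  node(6,5) S=120.8880 payoff=0.0000 vs cont=0.8061 → 0.8061 [wait]  node(6,6) S=151.0792 payoff=0.0000 vs cont=0.0000 → 0.0000 [wait]  ⇒ S*(6)=96.7302
t_5: node(5,0) S=44.3290 payoff=65.3810 vs cont=65.0415 → 65.3810 [stop]  node(5,1) S=55.3999 payoff=54.3101 vs cont=53.9706 → 54.3101 [stop]  node(5,2) S=69.2357 payoff=40.4743 vs cont=40.1348 → 40.4743 [stop]  node(5,3) S=86.5270 payoff=23.1830 vs cont=22.8436 → 23.1830 [stop]  node(5,4) S=108.1366 payoff=1.5734 vs cont=7.0409 → 7.0409 [wait]  node(5,5) S=135.1431 payoff=0.0000 vs cont=0.4130 → 0.4130 [wait]  ⇒ S*(5)=86.5270
t_4: node(4,0) S=49.5563 payoff=60.1537 vs cont=59.8143 → 60.1537 [stop]  node(4,1) S=61.9327 payoff=47.7773 vs cont=47.4379 → 47.7773 [stop]  node(4,2) S=77.4000 payoff=32.3100 vs cont=31.9706 → 32.3100 [stop]  node(4,3) S=96.7302 payoff=12.9798 vs cont=15.2896 → 15.2896 [wait]  node(4,4) S=120.8880 payoff=0.0000 vs cont=3.8076 → 3.8076 [wait]  ⇒ S*(4)=77.4000
t_3: node(3,0) S=55.3999 payoff=54.3101 vs cont=53.9706 → 54.3101 [stop]  node(3,1) S=69.2357 payoff=40.4743 vs cont=40.1348 → 40.4743 [stop]  node(3,2) S=86.5270 payoff=23.1830 vs cont=23.9628 → 23.9628 [wait]  node(3,3) S=108.1366 payoff=1.5734 vs cont=9.6787 → 9.6787 [wait]  ⇒ S*(3)=69.2357
t_2: node(2,0) S=61.9327 payoff=47.7773 vs cont=47.4379 → 47.7773 [stop]  node(2,1) S=77.4000 payoff=32.3100 vs cont=32.3484 → 32.3484 [wait]  node(2,2) S=96.7302 payoff=12.9798 vs cont=16.9673 → 16.9673 [wait]  ⇒ S*(2)=61.9327
t_1: node(1,0) S=69.2357 payoff=40.4743 vs cont=40.1534 → 40.4743 [stop]  node(1,1) S=86.5270 payoff=23.1830 vs cont=24.7954 → 24.7954 [wait]  ⇒ S*(1)=69.2357
t_0: node(0,0) S=77.4000 payoff=32.3100 vs cont=32.7518 → 32.7518 [wait]  ⇒ S*(0)=-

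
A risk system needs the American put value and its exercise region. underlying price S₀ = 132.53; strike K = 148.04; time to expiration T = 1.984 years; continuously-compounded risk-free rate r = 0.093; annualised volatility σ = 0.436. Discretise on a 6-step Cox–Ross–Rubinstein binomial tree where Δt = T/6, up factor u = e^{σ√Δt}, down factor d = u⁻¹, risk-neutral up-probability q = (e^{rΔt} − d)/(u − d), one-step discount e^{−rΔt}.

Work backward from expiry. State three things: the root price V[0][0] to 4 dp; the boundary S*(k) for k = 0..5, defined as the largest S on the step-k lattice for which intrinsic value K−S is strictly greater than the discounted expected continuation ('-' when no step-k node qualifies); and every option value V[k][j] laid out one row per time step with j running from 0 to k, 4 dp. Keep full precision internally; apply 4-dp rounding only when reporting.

params: Δt=0.33067 u=1.28494 d=0.77824 q=0.49928 e^(-rΔt)=0.96972
t_6 payoffs: 118.5953 99.4243 67.7715 15.5100 0.0000 0.0000 0.0000
t_5: node(5,0) S=37.8348 payoff=110.2052 vs cont=105.7219 → 110.2052 [stop]  node(5,1) S=62.4685 payoff=85.5715 vs cont=81.0883 → 85.5715 [stop]  node(5,2) S=103.1406 payoff=44.8994 vs cont=40.4161 → 44.8994 [stop]  node(5,3) S=170.2937 payoff=0.0000 vs cont=7.5310 → 7.5310 [wait]  node(5,4) S=281.1691 payoff=0.0000 vs cont=0.0000 → 0.0000 [wait]  node(5,5) S=464.2337 payoff=0.0000 vs cont=0.0000 → 0.0000 [wait]  ⇒ S*(5)=103.1406
t_4: node(4,0) S=48.6157 payoff=99.4243 vs cont=94.9411 → 99.4243 [stop]  node(4,1) S=80.2685 payoff=67.7715 vs cont=63.2882 → 67.7715 [stop]  node(4,2) S=132.5300 payoff=15.5100 vs cont=25.4473 → 25.4473 [wait]  node(4,3) S=218.8181 payoff=0.0000 vs cont=3.6567 → 3.6567 [wait]  node(4,4) S=361.2868 payoff=0.0000 vs cont=0.0000 → 0.0000 [wait]  ⇒ S*(4)=80.2685
t_3: node(3,0) S=62.4685 payoff=85.5715 vs cont=81.0883 → 85.5715 [stop]  node(3,1) S=103.1406 payoff=44.8994 vs cont=45.2274 → 45.2274 [wait]  node(3,2) S=170.2937 payoff=0.0000 vs cont=14.1265 → 14.1265 [wait]  node(3,3) S=281.1691 payoff=0.0000 vs cont=1.7755 → 1.7755 [wait]  ⇒ S*(3)=62.4685
t_2: node(2,0) S=80.2685 payoff=67.7715 vs cont=63.4471 → 67.7715 [stop]  node(2,1) S=132.5300 payoff=15.5100 vs cont=28.7999 → 28.7999 [wait]  node(2,2) S=218.8181 payoff=0.0000 vs cont=7.7189 → 7.7189 [wait]  ⇒ S*(2)=80.2685
t_1: node(1,0) S=103.1406 payoff=44.8994 vs cont=46.8506 → 46.8506 [wait]  node(1,1) S=170.2937 payoff=0.0000 vs cont=17.7211 → 17.7211 [wait]  ⇒ S*(1)=-
t_0: node(0,0) S=132.5300 payoff=15.5100 vs cont=31.3284 → 31.3284 [wait]  ⇒ S*(0)=-

price = 31.3284
boundary = - - 80.2685 62.4685 80.2685 103.1406
tree:
31.3284
46.8506 17.7211
67.7715 28.7999 7.7189
85.5715 45.2274 14.1265 1.7755
99.4243 67.7715 25.4473 3.6567 0.0000
110.2052 85.5715 44.8994 7.5310 0.0000 0.0000
118.5953 99.4243 67.7715 15.5100 0.0000 0.0000 0.0000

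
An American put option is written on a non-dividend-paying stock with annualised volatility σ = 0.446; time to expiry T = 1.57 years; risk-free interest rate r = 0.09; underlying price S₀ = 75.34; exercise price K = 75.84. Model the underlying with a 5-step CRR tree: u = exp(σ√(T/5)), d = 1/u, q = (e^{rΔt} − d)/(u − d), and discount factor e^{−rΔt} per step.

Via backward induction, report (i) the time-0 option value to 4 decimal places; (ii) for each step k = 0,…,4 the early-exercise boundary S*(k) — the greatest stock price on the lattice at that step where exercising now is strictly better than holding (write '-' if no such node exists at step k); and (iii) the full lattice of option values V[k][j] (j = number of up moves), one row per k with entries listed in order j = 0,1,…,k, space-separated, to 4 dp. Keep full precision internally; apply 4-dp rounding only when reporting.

Δt=0.31400  u=1.28392  d=0.77886  q=0.49460  discount=0.97214
step 5 (expiry): payoffs max(K−S,0) = 54.2460 40.2433 17.1604 0.0000 0.0000 0.0000
step 4: (k=4,j=0): S=27.7250, (K−S)⁺=48.1150, hold=46.0018 ⇒ V=48.1150 exercise | (k=4,j=1): S=45.7034, (K−S)⁺=30.1366, hold=28.0234 ⇒ V=30.1366 exercise | (k=4,j=2): S=75.3400, (K−S)⁺=0.5000, hold=8.4313 ⇒ V=8.4313 continue | (k=4,j=3): S=124.1946, (K−S)⁺=0.0000, hold=0.0000 ⇒ V=0.0000 continue | (k=4,j=4): S=204.7292, (K−S)⁺=0.0000, hold=0.0000 ⇒ V=0.0000 continue  boundary S*=45.7034
step 3: (k=3,j=0): S=35.5967, (K−S)⁺=40.2433, hold=38.1300 ⇒ V=40.2433 exercise | (k=3,j=1): S=58.6796, (K−S)⁺=17.1604, hold=18.8606 ⇒ V=18.8606 continue | (k=3,j=2): S=96.7307, (K−S)⁺=0.0000, hold=4.1425 ⇒ V=4.1425 continue | (k=3,j=3): S=159.4561, (K−S)⁺=0.0000, hold=0.0000 ⇒ V=0.0000 continue  boundary S*=35.5967
step 2: (k=2,j=0): S=45.7034, (K−S)⁺=30.1366, hold=28.8409 ⇒ V=30.1366 exercise | (k=2,j=1): S=75.3400, (K−S)⁺=0.5000, hold=11.2584 ⇒ V=11.2584 continue | (k=2,j=2): S=124.1946, (K−S)⁺=0.0000, hold=2.0353 ⇒ V=2.0353 continue  boundary S*=45.7034
step 1: (k=1,j=0): S=58.6796, (K−S)⁺=17.1604, hold=20.2200 ⇒ V=20.2200 continue | (k=1,j=1): S=96.7307, (K−S)⁺=0.0000, hold=6.5101 ⇒ V=6.5101 continue  boundary S*=-
step 0: (k=0,j=0): S=75.3400, (K−S)⁺=0.5000, hold=13.0646 ⇒ V=13.0646 continue  boundary S*=-

price = 13.0646
boundary = - - 45.7034 35.5967 45.7034
tree:
13.0646
20.2200 6.5101
30.1366 11.2584 2.0353
40.2433 18.8606 4.1425 0.0000
48.1150 30.1366 8.4313 0.0000 0.0000
54.2460 40.2433 17.1604 0.0000 0.0000 0.0000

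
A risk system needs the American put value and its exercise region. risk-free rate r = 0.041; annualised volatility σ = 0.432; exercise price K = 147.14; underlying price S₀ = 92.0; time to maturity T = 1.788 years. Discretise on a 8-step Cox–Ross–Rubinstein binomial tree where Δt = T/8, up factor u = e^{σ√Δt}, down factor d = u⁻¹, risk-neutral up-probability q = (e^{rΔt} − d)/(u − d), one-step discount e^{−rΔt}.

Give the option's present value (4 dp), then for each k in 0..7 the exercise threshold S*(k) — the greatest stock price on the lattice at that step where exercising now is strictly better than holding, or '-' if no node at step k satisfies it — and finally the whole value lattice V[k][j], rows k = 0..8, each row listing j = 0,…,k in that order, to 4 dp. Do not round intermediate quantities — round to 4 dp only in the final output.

params: Δt=0.22350 u=1.22658 d=0.81527 q=0.47150 e^(-rΔt)=0.99088
t_8 payoffs: 129.1838 120.1248 106.4955 85.9902 55.1400 8.7257 0.0000 0.0000 0.0000
t_7: node(7,0) S=22.0248 payoff=125.1152 vs cont=123.7730 → 125.1152 [stop]  node(7,1) S=33.1364 payoff=114.0036 vs cont=112.6615 → 114.0036 [stop]  node(7,2) S=49.8538 payoff=97.2862 vs cont=95.9441 → 97.2862 [stop]  node(7,3) S=75.0052 payoff=72.1348 vs cont=70.7927 → 72.1348 [stop]  node(7,4) S=112.8455 payoff=34.2945 vs cont=32.9523 → 34.2945 [stop]  node(7,5) S=169.7765 payoff=0.0000 vs cont=4.5695 → 4.5695 [wait]  node(7,6) S=255.4293 payoff=0.0000 vs cont=0.0000 → 0.0000 [wait]  node(7,7) S=384.2942 payoff=0.0000 vs cont=0.0000 → 0.0000 [wait]  ⇒ S*(7)=112.8455
t_6: node(6,0) S=27.0152 payoff=120.1248 vs cont=118.7826 → 120.1248 [stop]  node(6,1) S=40.6445 payoff=106.4955 vs cont=105.1534 → 106.4955 [stop]  node(6,2) S=61.1498 payoff=85.9902 vs cont=84.6481 → 85.9902 [stop]  node(6,3) S=92.0000 payoff=55.1400 vs cont=53.7978 → 55.1400 [stop]  node(6,4) S=138.4143 payoff=8.7257 vs cont=20.0941 → 20.0941 [wait]  node(6,5) S=208.2448 payoff=0.0000 vs cont=2.3929 → 2.3929 [wait]  node(6,6) S=313.3049 payoff=0.0000 vs cont=0.0000 → 0.0000 [wait]  ⇒ S*(6)=92.0000
t_5: node(5,0) S=33.1364 payoff=114.0036 vs cont=112.6615 → 114.0036 [stop]  node(5,1) S=49.8538 payoff=97.2862 vs cont=95.9441 → 97.2862 [stop]  node(5,2) S=75.0052 payoff=72.1348 vs cont=70.7927 → 72.1348 [stop]  node(5,3) S=112.8455 payoff=34.2945 vs cont=38.2636 → 38.2636 [wait]  node(5,4) S=169.7765 payoff=0.0000 vs cont=11.6409 → 11.6409 [wait]  node(5,5) S=255.4293 payoff=0.0000 vs cont=1.2531 → 1.2531 [wait]  ⇒ S*(5)=75.0052
t_4: node(4,0) S=40.6445 payoff=106.4955 vs cont=105.1534 → 106.4955 [stop]  node(4,1) S=61.1498 payoff=85.9902 vs cont=84.6481 → 85.9902 [stop]  node(4,2) S=92.0000 payoff=55.1400 vs cont=55.6522 → 55.6522 [wait]  node(4,3) S=138.4143 payoff=8.7257 vs cont=25.4765 → 25.4765 [wait]  node(4,4) S=208.2448 payoff=0.0000 vs cont=6.6815 → 6.6815 [wait]  ⇒ S*(4)=61.1498
t_3: node(3,0) S=49.8538 payoff=97.2862 vs cont=95.9441 → 97.2862 [stop]  node(3,1) S=75.0052 payoff=72.1348 vs cont=71.0320 → 72.1348 [stop]  node(3,2) S=112.8455 payoff=34.2945 vs cont=41.0465 → 41.0465 [wait]  node(3,3) S=169.7765 payoff=0.0000 vs cont=16.4631 → 16.4631 [wait]  ⇒ S*(3)=75.0052
t_2: node(2,0) S=61.1498 payoff=85.9902 vs cont=84.6481 → 85.9902 [stop]  node(2,1) S=92.0000 payoff=55.1400 vs cont=56.9524 → 56.9524 [wait]  node(2,2) S=138.4143 payoff=8.7257 vs cont=29.1867 → 29.1867 [wait]  ⇒ S*(2)=61.1498
t_1: node(1,0) S=75.0052 payoff=72.1348 vs cont=71.6394 → 72.1348 [stop]  node(1,1) S=112.8455 payoff=34.2945 vs cont=43.4608 → 43.4608 [wait]  ⇒ S*(1)=75.0052
t_0: node(0,0) S=92.0000 payoff=55.1400 vs cont=58.0803 → 58.0803 [wait]  ⇒ S*(0)=-

price = 58.0803
boundary = - 75.0052 61.1498 75.0052 61.1498 75.0052 92.0000 112.8455
tree:
58.0803
72.1348 43.4608
85.9902 56.9524 29.1867
97.2862 72.1348 41.0465 16.4631
106.4955 85.9902 55.6522 25.4765 6.6815
114.0036 97.2862 72.1348 38.2636 11.6409 1.2531
120.1248 106.4955 85.9902 55.1400 20.0941 2.3929 0.0000
125.1152 114.0036 97.2862 72.1348 34.2945 4.5695 0.0000 0.0000
129.1838 120.1248 106.4955 85.9902 55.1400 8.7257 0.0000 0.0000 0.0000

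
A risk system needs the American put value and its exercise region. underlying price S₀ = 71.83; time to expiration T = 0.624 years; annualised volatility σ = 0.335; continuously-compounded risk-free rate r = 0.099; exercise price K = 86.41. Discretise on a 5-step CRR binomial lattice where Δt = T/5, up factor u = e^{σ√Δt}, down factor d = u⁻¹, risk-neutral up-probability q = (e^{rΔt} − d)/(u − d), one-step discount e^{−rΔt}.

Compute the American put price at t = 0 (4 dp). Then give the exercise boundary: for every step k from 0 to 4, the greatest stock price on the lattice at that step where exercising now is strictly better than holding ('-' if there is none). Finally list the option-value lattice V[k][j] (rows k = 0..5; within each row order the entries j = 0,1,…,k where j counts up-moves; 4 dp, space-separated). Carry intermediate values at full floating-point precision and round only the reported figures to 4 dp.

params: Δt=0.12480 u=1.12563 d=0.88839 q=0.52285 e^(-rΔt)=0.98772
t_5 payoffs: 46.6614 36.0466 22.5970 5.5558 0.0000 0.0000
t_4: node(4,0) S=44.7423 payoff=41.6677 vs cont=40.6066 → 41.6677 [stop]  node(4,1) S=56.6907 payoff=29.7193 vs cont=28.6582 → 29.7193 [stop]  node(4,2) S=71.8300 payoff=14.5800 vs cont=13.5190 → 14.5800 [stop]  node(4,3) S=91.0122 payoff=0.0000 vs cont=2.6184 → 2.6184 [wait]  node(4,4) S=115.3170 payoff=0.0000 vs cont=0.0000 → 0.0000 [wait]  ⇒ S*(4)=71.8300
t_3: node(3,0) S=50.3634 payoff=36.0466 vs cont=34.9855 → 36.0466 [stop]  node(3,1) S=63.8130 payoff=22.5970 vs cont=21.5360 → 22.5970 [stop]  node(3,2) S=80.8542 payoff=5.5558 vs cont=8.2236 → 8.2236 [wait]  node(3,3) S=102.4463 payoff=0.0000 vs cont=1.2340 → 1.2340 [wait]  ⇒ S*(3)=63.8130
t_2: node(2,0) S=56.6907 payoff=29.7193 vs cont=28.6582 → 29.7193 [stop]  node(2,1) S=71.8300 payoff=14.5800 vs cont=14.8967 → 14.8967 [wait]  node(2,2) S=91.0122 payoff=0.0000 vs cont=4.5130 → 4.5130 [wait]  ⇒ S*(2)=56.6907
t_1: node(1,0) S=63.8130 payoff=22.5970 vs cont=21.6995 → 22.5970 [stop]  node(1,1) S=80.8542 payoff=5.5558 vs cont=9.3514 → 9.3514 [wait]  ⇒ S*(1)=63.8130
t_0: node(0,0) S=71.8300 payoff=14.5800 vs cont=15.4791 → 15.4791 [wait]  ⇒ S*(0)=-

price = 15.4791
boundary = - 63.8130 56.6907 63.8130 71.8300
tree:
15.4791
22.5970 9.3514
29.7193 14.8967 4.5130
36.0466 22.5970 8.2236 1.2340
41.6677 29.7193 14.5800 2.6184 0.0000
46.6614 36.0466 22.5970 5.5558 0.0000 0.0000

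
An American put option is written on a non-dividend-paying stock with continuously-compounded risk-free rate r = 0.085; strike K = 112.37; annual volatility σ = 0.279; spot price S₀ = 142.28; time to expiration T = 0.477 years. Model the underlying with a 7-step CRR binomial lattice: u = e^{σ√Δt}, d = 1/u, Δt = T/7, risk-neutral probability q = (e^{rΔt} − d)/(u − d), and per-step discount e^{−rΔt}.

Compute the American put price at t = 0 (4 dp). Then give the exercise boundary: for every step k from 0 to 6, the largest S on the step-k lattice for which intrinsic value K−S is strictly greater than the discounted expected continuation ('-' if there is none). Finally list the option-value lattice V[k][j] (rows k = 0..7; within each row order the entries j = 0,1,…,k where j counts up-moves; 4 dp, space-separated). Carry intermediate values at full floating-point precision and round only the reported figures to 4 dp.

price = 0.7345
boundary = - - - - - 98.8540 91.9103
tree:
0.7345
1.3737 0.1564
2.5299 0.3289 0.0000
4.5653 0.6915 0.0000 0.0000
8.0137 1.4540 0.0000 0.0000 0.0000
13.5160 3.0572 0.0000 0.0000 0.0000 0.0000
20.4597 6.4281 0.0000 0.0000 0.0000 0.0000 0.0000
26.9157 13.5160 0.0000 0.0000 0.0000 0.0000 0.0000 0.0000

Δt=0.06814  u=1.07555  d=0.92976  q=0.52164  discount=0.99422
step 7 (expiry): payoffs max(K−S,0) = 26.9157 13.5160 0.0000 0.0000 0.0000 0.0000 0.0000 0.0000
step 6: (k=6,j=0): S=91.9103, (K−S)⁺=20.4597, hold=19.8107 ⇒ V=20.4597 exercise | (k=6,j=1): S=106.3222, (K−S)⁺=6.0478, hold=6.4281 ⇒ V=6.4281 continue | (k=6,j=2): S=122.9940, (K−S)⁺=0.0000, hold=0.0000 ⇒ V=0.0000 continue | (k=6,j=3): S=142.2800, (K−S)⁺=0.0000, hold=0.0000 ⇒ V=0.0000 continue | (k=6,j=4): S=164.5901, (K−S)⁺=0.0000, hold=0.0000 ⇒ V=0.0000 continue | (k=6,j=5): S=190.3986, (K−S)⁺=0.0000, hold=0.0000 ⇒ V=0.0000 continue | (k=6,j=6): S=220.2539, (K−S)⁺=0.0000, hold=0.0000 ⇒ V=0.0000 continue  boundary S*=91.9103
step 5: (k=5,j=0): S=98.8540, (K−S)⁺=13.5160, hold=13.0643 ⇒ V=13.5160 exercise | (k=5,j=1): S=114.3547, (K−S)⁺=0.0000, hold=3.0572 ⇒ V=3.0572 continue | (k=5,j=2): S=132.2860, (K−S)⁺=0.0000, hold=0.0000 ⇒ V=0.0000 continue | (k=5,j=3): S=153.0290, (K−S)⁺=0.0000, hold=0.0000 ⇒ V=0.0000 continue | (k=5,j=4): S=177.0247, (K−S)⁺=0.0000, hold=0.0000 ⇒ V=0.0000 continue | (k=5,j=5): S=204.7829, (K−S)⁺=0.0000, hold=0.0000 ⇒ V=0.0000 continue  boundary S*=98.8540
step 4: (k=4,j=0): S=106.3222, (K−S)⁺=6.0478, hold=8.0137 ⇒ V=8.0137 continue | (k=4,j=1): S=122.9940, (K−S)⁺=0.0000, hold=1.4540 ⇒ V=1.4540 continue | (k=4,j=2): S=142.2800, (K−S)⁺=0.0000, hold=0.0000 ⇒ V=0.0000 continue | (k=4,j=3): S=164.5901, (K−S)⁺=0.0000, hold=0.0000 ⇒ V=0.0000 continue | (k=4,j=4): S=190.3986, (K−S)⁺=0.0000, hold=0.0000 ⇒ V=0.0000 continue  boundary S*=-
step 3: (k=3,j=0): S=114.3547, (K−S)⁺=0.0000, hold=4.5653 ⇒ V=4.5653 continue | (k=3,j=1): S=132.2860, (K−S)⁺=0.0000, hold=0.6915 ⇒ V=0.6915 continue | (k=3,j=2): S=153.0290, (K−S)⁺=0.0000, hold=0.0000 ⇒ V=0.0000 continue | (k=3,j=3): S=177.0247, (K−S)⁺=0.0000, hold=0.0000 ⇒ V=0.0000 continue  boundary S*=-
step 2: (k=2,j=0): S=122.9940, (K−S)⁺=0.0000, hold=2.5299 ⇒ V=2.5299 continue | (k=2,j=1): S=142.2800, (K−S)⁺=0.0000, hold=0.3289 ⇒ V=0.3289 continue | (k=2,j=2): S=164.5901, (K−S)⁺=0.0000, hold=0.0000 ⇒ V=0.0000 continue  boundary S*=-
step 1: (k=1,j=0): S=132.2860, (K−S)⁺=0.0000, hold=1.3737 ⇒ V=1.3737 continue | (k=1,j=1): S=153.0290, (K−S)⁺=0.0000, hold=0.1564 ⇒ V=0.1564 continue  boundary S*=-
step 0: (k=0,j=0): S=142.2800, (K−S)⁺=0.0000, hold=0.7345 ⇒ V=0.7345 continue  boundary S*=-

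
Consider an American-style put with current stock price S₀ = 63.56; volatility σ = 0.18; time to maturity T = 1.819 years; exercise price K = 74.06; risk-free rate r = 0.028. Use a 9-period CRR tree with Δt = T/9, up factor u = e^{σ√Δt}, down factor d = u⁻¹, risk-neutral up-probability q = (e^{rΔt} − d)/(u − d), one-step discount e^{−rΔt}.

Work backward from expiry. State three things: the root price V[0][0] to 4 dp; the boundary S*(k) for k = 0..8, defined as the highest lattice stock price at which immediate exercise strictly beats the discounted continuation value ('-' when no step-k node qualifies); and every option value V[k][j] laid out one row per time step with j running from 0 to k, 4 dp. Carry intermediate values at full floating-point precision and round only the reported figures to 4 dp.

price = 11.5875
boundary = - - 54.0625 58.6192 54.0625 58.6192 54.0625 58.6192 63.5600
tree:
11.5875
15.4558 8.0694
19.9975 11.3458 5.0704
24.2001 15.4408 7.6114 2.7315
28.0759 19.9975 11.0519 4.4527 1.1394
31.6505 24.2001 15.4408 7.0372 2.0660 0.2786
34.9471 28.0759 19.9975 10.6928 3.6695 0.5775 0.0000
37.9876 31.6505 24.2001 15.4408 6.3359 1.1970 0.0000 0.0000
40.7916 34.9471 28.0759 19.9975 10.5000 2.4811 0.0000 0.0000 0.0000
43.3777 37.9876 31.6505 24.2001 15.4408 5.1427 0.0000 0.0000 0.0000 0.0000

Δt=0.20211, u=1.08429, d=0.92227, q=0.51481, disc=e^(-rΔt)=0.99436
k=9 terminal: V=max(K-S,0) → 43.3777 37.9876 31.6505 24.2001 15.4408 5.1427 0.0000 0.0000 0.0000 0.0000
k=8: j=0 S=33.2684 intr=40.7916 cont=40.3737 V=40.7916[EX]; j=1 S=39.1129 intr=34.9471 cont=34.5292 V=34.9471[EX]; j=2 S=45.9841 intr=28.0759 cont=27.6580 V=28.0759[EX]; j=3 S=54.0625 intr=19.9975 cont=19.5796 V=19.9975[EX]; j=4 S=63.5600 intr=10.5000 cont=10.0821 V=10.5000[EX]; j=5 S=74.7260 intr=0.0000 cont=2.4811 V=2.4811[hold]; j=6 S=87.8537 intr=0.0000 cont=0.0000 V=0.0000[hold]; j=7 S=103.2876 intr=0.0000 cont=0.0000 V=0.0000[hold]; j=8 S=121.4329 intr=0.0000 cont=0.0000 V=0.0000[hold]  S*(8)=63.5600
k=7: j=0 S=36.0724 intr=37.9876 cont=37.5696 V=37.9876[EX]; j=1 S=42.4095 intr=31.6505 cont=31.2325 V=31.6505[EX]; j=2 S=49.8599 intr=24.2001 cont=23.7821 V=24.2001[EX]; j=3 S=58.6192 intr=15.4408 cont=15.0229 V=15.4408[EX]; j=4 S=68.9173 intr=5.1427 cont=6.3359 V=6.3359[hold]; j=5 S=81.0244 intr=0.0000 cont=1.1970 V=1.1970[hold]; j=6 S=95.2586 intr=0.0000 cont=0.0000 V=0.0000[hold]; j=7 S=111.9934 intr=0.0000 cont=0.0000 V=0.0000[hold]  S*(7)=58.6192
k=6: j=0 S=39.1129 intr=34.9471 cont=34.5292 V=34.9471[EX]; j=1 S=45.9841 intr=28.0759 cont=27.6580 V=28.0759[EX]; j=2 S=54.0625 intr=19.9975 cont=19.5796 V=19.9975[EX]; j=3 S=63.5600 intr=10.5000 cont=10.6928 V=10.6928[hold]; j=4 S=74.7260 intr=0.0000 cont=3.6695 V=3.6695[hold]; j=5 S=87.8537 intr=0.0000 cont=0.5775 V=0.5775[hold]; j=6 S=103.2876 intr=0.0000 cont=0.0000 V=0.0000[hold]  S*(6)=54.0625
k=5: j=0 S=42.4095 intr=31.6505 cont=31.2325 V=31.6505[EX]; j=1 S=49.8599 intr=24.2001 cont=23.7821 V=24.2001[EX]; j=2 S=58.6192 intr=15.4408 cont=15.1216 V=15.4408[EX]; j=3 S=68.9173 intr=5.1427 cont=7.0372 V=7.0372[hold]; j=4 S=81.0244 intr=0.0000 cont=2.0660 V=2.0660[hold]; j=5 S=95.2586 intr=0.0000 cont=0.2786 V=0.2786[hold]  S*(5)=58.6192
k=4: j=0 S=45.9841 intr=28.0759 cont=27.6580 V=28.0759[EX]; j=1 S=54.0625 intr=19.9975 cont=19.5796 V=19.9975[EX]; j=2 S=63.5600 intr=10.5000 cont=11.0519 V=11.0519[hold]; j=3 S=74.7260 intr=0.0000 cont=4.4527 V=4.4527[hold]; j=4 S=87.8537 intr=0.0000 cont=1.1394 V=1.1394[hold]  S*(4)=54.0625
k=3: j=0 S=49.8599 intr=24.2001 cont=23.7821 V=24.2001[EX]; j=1 S=58.6192 intr=15.4408 cont=15.3054 V=15.4408[EX]; j=2 S=68.9173 intr=5.1427 cont=7.6114 V=7.6114[hold]; j=3 S=81.0244 intr=0.0000 cont=2.7315 V=2.7315[hold]  S*(3)=58.6192
k=2: j=0 S=54.0625 intr=19.9975 cont=19.5796 V=19.9975[EX]; j=1 S=63.5600 intr=10.5000 cont=11.3458 V=11.3458[hold]; j=2 S=74.7260 intr=0.0000 cont=5.0704 V=5.0704[hold]  S*(2)=54.0625
k=1: j=0 S=58.6192 intr=15.4408 cont=15.4558 V=15.4558[hold]; j=1 S=68.9173 intr=5.1427 cont=8.0694 V=8.0694[hold]  S*(1)=-
k=0: j=0 S=63.5600 intr=10.5000 cont=11.5875 V=11.5875[hold]  S*(0)=-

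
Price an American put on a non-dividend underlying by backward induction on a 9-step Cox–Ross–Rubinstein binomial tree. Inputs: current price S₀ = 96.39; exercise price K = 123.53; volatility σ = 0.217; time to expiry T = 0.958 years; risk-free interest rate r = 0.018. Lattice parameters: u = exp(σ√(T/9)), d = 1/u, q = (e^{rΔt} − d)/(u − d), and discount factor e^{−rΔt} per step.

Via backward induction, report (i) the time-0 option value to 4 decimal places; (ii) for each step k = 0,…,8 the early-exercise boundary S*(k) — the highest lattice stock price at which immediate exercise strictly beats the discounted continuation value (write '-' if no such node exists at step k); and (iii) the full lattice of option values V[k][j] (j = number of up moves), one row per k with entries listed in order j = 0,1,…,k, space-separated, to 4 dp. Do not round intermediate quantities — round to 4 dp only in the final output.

price = 27.6077
boundary = - 89.8017 83.6638 89.8017 96.3900 89.8017 96.3900 103.4616 111.0520
tree:
27.6077
33.7283 21.4913
39.8662 27.3441 15.6234
45.5846 33.7283 20.9586 10.2592
50.9122 39.8662 27.1400 14.7545 5.7282
55.8756 45.5846 33.7283 20.4562 9.0143 2.4091
60.4998 50.9122 39.8662 27.1400 13.7394 4.2448 0.5518
64.8079 55.8756 45.5846 33.7283 20.0684 7.3573 1.0966 0.0000
68.8216 60.4998 50.9122 39.8662 27.1400 12.4780 2.1792 0.0000 0.0000
72.5609 64.8079 55.8756 45.5846 33.7283 20.0684 4.3307 0.0000 0.0000 0.0000

Δt=0.10644, u=1.07336, d=0.93165, q=0.49584, disc=e^(-rΔt)=0.99809
k=9 terminal: V=max(K-S,0) → 72.5609 64.8079 55.8756 45.5846 33.7283 20.0684 4.3307 0.0000 0.0000 0.0000
k=8: j=0 S=54.7084 intr=68.8216 cont=68.5851 V=68.8216[EX]; j=1 S=63.0302 intr=60.4998 cont=60.2633 V=60.4998[EX]; j=2 S=72.6178 intr=50.9122 cont=50.6757 V=50.9122[EX]; j=3 S=83.6638 intr=39.8662 cont=39.6297 V=39.8662[EX]; j=4 S=96.3900 intr=27.1400 cont=26.9035 V=27.1400[EX]; j=5 S=111.0520 intr=12.4780 cont=12.2415 V=12.4780[EX]; j=6 S=127.9442 intr=0.0000 cont=2.1792 V=2.1792[hold]; j=7 S=147.4060 intr=0.0000 cont=0.0000 V=0.0000[hold]; j=8 S=169.8281 intr=0.0000 cont=0.0000 V=0.0000[hold]  S*(8)=111.0520
k=7: j=0 S=58.7221 intr=64.8079 cont=64.5714 V=64.8079[EX]; j=1 S=67.6544 intr=55.8756 cont=55.6392 V=55.8756[EX]; j=2 S=77.9454 intr=45.5846 cont=45.3482 V=45.5846[EX]; j=3 S=89.8017 intr=33.7283 cont=33.4918 V=33.7283[EX]; j=4 S=103.4616 intr=20.0684 cont=19.8319 V=20.0684[EX]; j=5 S=119.1993 intr=4.3307 cont=7.3573 V=7.3573[hold]; j=6 S=137.3308 intr=0.0000 cont=1.0966 V=1.0966[hold]; j=7 S=158.2204 intr=0.0000 cont=0.0000 V=0.0000[hold]  S*(7)=103.4616
k=6: j=0 S=63.0302 intr=60.4998 cont=60.2633 V=60.4998[EX]; j=1 S=72.6178 intr=50.9122 cont=50.6757 V=50.9122[EX]; j=2 S=83.6638 intr=39.8662 cont=39.6297 V=39.8662[EX]; j=3 S=96.3900 intr=27.1400 cont=26.9035 V=27.1400[EX]; j=4 S=111.0520 intr=12.4780 cont=13.7394 V=13.7394[hold]; j=5 S=127.9442 intr=0.0000 cont=4.2448 V=4.2448[hold]; j=6 S=147.4060 intr=0.0000 cont=0.5518 V=0.5518[hold]  S*(6)=96.3900
k=5: j=0 S=67.6544 intr=55.8756 cont=55.6392 V=55.8756[EX]; j=1 S=77.9454 intr=45.5846 cont=45.3482 V=45.5846[EX]; j=2 S=89.8017 intr=33.7283 cont=33.4918 V=33.7283[EX]; j=3 S=103.4616 intr=20.0684 cont=20.4562 V=20.4562[hold]; j=4 S=119.1993 intr=4.3307 cont=9.0143 V=9.0143[hold]; j=5 S=137.3308 intr=0.0000 cont=2.4091 V=2.4091[hold]  S*(5)=89.8017
k=4: j=0 S=72.6178 intr=50.9122 cont=50.6757 V=50.9122[EX]; j=1 S=83.6638 intr=39.8662 cont=39.6297 V=39.8662[EX]; j=2 S=96.3900 intr=27.1400 cont=27.0955 V=27.1400[EX]; j=3 S=111.0520 intr=12.4780 cont=14.7545 V=14.7545[hold]; j=4 S=127.9442 intr=0.0000 cont=5.7282 V=5.7282[hold]  S*(4)=96.3900
k=3: j=0 S=77.9454 intr=45.5846 cont=45.3482 V=45.5846[EX]; j=1 S=89.8017 intr=33.7283 cont=33.4918 V=33.7283[EX]; j=2 S=103.4616 intr=20.0684 cont=20.9586 V=20.9586[hold]; j=3 S=119.1993 intr=4.3307 cont=10.2592 V=10.2592[hold]  S*(3)=89.8017
k=2: j=0 S=83.6638 intr=39.8662 cont=39.6297 V=39.8662[EX]; j=1 S=96.3900 intr=27.1400 cont=27.3441 V=27.3441[hold]; j=2 S=111.0520 intr=12.4780 cont=15.6234 V=15.6234[hold]  S*(2)=83.6638
k=1: j=0 S=89.8017 intr=33.7283 cont=33.5928 V=33.7283[EX]; j=1 S=103.4616 intr=20.0684 cont=21.4913 V=21.4913[hold]  S*(1)=89.8017
k=0: j=0 S=96.3900 intr=27.1400 cont=27.6077 V=27.6077[hold]  S*(0)=-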